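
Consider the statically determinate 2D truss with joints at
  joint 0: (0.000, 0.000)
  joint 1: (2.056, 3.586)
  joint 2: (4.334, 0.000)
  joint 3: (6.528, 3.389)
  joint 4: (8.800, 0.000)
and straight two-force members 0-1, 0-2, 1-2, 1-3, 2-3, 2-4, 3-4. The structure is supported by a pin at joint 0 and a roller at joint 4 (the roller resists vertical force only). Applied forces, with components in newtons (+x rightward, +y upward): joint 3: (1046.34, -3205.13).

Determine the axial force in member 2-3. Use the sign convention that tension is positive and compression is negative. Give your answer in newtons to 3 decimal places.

N=5 nodes, M=7 members, R=3 reactions → 2N=10, M+R=10
member 0 (0-1): L=4.1336, (cx,cy)=(0.4974,0.8675)
member 1 (0-2): L=4.3340, (cx,cy)=(1.0000,0.0000)
member 2 (1-2): L=4.2484, (cx,cy)=(0.5362,-0.8441)
member 3 (1-3): L=4.4763, (cx,cy)=(0.9990,-0.0440)
member 4 (2-3): L=4.0372, (cx,cy)=(0.5434,0.8394)
member 5 (2-4): L=4.4660, (cx,cy)=(1.0000,0.0000)
member 6 (3-4): L=4.0801, (cx,cy)=(0.5568,-0.8306)
solve A·x = −loads:
  F[0-1] = -489.3752 N (compression)
  F[0-2] = +1289.7498 N (tension)
  F[1-2] = +530.5140 N (tension)
  F[1-3] = -528.3861 N (compression)
  F[2-3] = -533.4488 N (compression)
  F[2-4] = +1864.1150 N (tension)
  F[3-4] = -3347.6215 N (compression)
  Rx@0 = -1046.3400 N
  Ry@0 = +424.5465 N
  Ry@4 = +2780.5835 N

-533.449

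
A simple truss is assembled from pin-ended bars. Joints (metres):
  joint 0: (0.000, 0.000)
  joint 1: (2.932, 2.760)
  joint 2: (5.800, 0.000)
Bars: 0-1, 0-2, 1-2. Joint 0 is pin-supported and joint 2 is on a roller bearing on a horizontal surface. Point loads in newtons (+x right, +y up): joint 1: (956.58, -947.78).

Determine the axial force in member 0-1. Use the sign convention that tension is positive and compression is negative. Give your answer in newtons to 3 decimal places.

-19.638

N=3 nodes, M=3 members, R=3 reactions → 2N=6, M+R=6
member 0 (0-1): L=4.0267, (cx,cy)=(0.7281,0.6854)
member 1 (0-2): L=5.8000, (cx,cy)=(1.0000,0.0000)
member 2 (1-2): L=3.9803, (cx,cy)=(0.7205,-0.6934)
solve A·x = −loads:
  F[0-1] = -19.6385 N (compression)
  F[0-2] = +970.8796 N (tension)
  F[1-2] = -1347.4271 N (compression)
  Rx@0 = -956.5800 N
  Ry@0 = +13.4607 N
  Ry@2 = +934.3193 N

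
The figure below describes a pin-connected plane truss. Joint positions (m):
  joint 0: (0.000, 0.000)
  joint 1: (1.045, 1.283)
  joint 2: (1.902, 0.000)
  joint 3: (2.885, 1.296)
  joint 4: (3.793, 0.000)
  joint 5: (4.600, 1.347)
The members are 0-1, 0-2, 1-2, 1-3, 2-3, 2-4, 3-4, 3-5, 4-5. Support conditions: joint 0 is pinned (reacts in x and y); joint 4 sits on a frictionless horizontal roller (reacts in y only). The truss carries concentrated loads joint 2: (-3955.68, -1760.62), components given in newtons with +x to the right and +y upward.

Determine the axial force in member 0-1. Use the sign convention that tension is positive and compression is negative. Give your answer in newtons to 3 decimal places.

-1132.070

N=6 nodes, M=9 members, R=3 reactions → 2N=12, M+R=12
member 0 (0-1): L=1.6547, (cx,cy)=(0.6315,0.7754)
member 1 (0-2): L=1.9020, (cx,cy)=(1.0000,0.0000)
member 2 (1-2): L=1.5429, (cx,cy)=(0.5554,-0.8316)
member 3 (1-3): L=1.8400, (cx,cy)=(1.0000,0.0071)
member 4 (2-3): L=1.6266, (cx,cy)=(0.6043,0.7967)
member 5 (2-4): L=1.8910, (cx,cy)=(1.0000,0.0000)
member 6 (3-4): L=1.5824, (cx,cy)=(0.5738,-0.8190)
member 7 (3-5): L=1.7158, (cx,cy)=(0.9996,0.0297)
member 8 (4-5): L=1.5702, (cx,cy)=(0.5139,0.8578)
solve A·x = −loads:
  F[0-1] = -1132.0704 N (compression)
  F[0-2] = -3240.7493 N (compression)
  F[1-2] = +1044.5616 N (tension)
  F[1-3] = -1295.1625 N (compression)
  F[2-3] = +1119.5757 N (tension)
  F[2-4] = +618.5491 N (tension)
  F[3-4] = -1077.9842 N (compression)
  F[3-5] = -0.0000 N (compression)
  F[4-5] = +0.0000 N (tension)
  Rx@0 = +3955.6800 N
  Ry@0 = +877.7570 N
  Ry@4 = +882.8630 N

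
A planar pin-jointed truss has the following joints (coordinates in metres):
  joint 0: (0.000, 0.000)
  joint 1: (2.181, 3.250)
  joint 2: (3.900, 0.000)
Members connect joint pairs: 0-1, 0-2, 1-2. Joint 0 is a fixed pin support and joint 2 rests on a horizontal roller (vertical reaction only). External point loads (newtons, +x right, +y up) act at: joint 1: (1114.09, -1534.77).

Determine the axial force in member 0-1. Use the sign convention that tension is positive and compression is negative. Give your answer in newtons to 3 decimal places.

303.399

N=3 nodes, M=3 members, R=3 reactions → 2N=6, M+R=6
member 0 (0-1): L=3.9140, (cx,cy)=(0.5572,0.8304)
member 1 (0-2): L=3.9000, (cx,cy)=(1.0000,0.0000)
member 2 (1-2): L=3.6766, (cx,cy)=(0.4676,-0.8840)
solve A·x = −loads:
  F[0-1] = +303.3986 N (tension)
  F[0-2] = +945.0263 N (tension)
  F[1-2] = -2021.2293 N (compression)
  Rx@0 = -1114.0900 N
  Ry@0 = -251.9289 N
  Ry@2 = +1786.6989 N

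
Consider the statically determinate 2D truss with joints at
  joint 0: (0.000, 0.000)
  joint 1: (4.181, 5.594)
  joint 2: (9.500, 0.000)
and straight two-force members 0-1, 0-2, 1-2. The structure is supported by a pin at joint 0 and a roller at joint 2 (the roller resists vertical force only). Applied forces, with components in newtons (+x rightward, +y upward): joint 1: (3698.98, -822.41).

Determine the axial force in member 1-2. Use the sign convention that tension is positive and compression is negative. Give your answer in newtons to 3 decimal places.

N=3 nodes, M=3 members, R=3 reactions → 2N=6, M+R=6
member 0 (0-1): L=6.9838, (cx,cy)=(0.5987,0.8010)
member 1 (0-2): L=9.5000, (cx,cy)=(1.0000,0.0000)
member 2 (1-2): L=7.7191, (cx,cy)=(0.6891,-0.7247)
solve A·x = −loads:
  F[0-1] = +2144.3968 N (tension)
  F[0-2] = +2415.1932 N (tension)
  F[1-2] = -3505.0069 N (compression)
  Rx@0 = -3698.9800 N
  Ry@0 = -1717.6521 N
  Ry@2 = +2540.0621 N

-3505.007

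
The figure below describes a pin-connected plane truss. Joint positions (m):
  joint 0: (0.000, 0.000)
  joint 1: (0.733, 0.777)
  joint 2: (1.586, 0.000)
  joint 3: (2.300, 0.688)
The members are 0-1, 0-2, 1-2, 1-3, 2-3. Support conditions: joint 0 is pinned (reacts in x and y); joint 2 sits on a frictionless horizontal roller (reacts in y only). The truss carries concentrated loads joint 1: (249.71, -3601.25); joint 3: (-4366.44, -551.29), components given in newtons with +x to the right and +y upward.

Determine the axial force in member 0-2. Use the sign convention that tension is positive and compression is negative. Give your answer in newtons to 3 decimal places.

N=4 nodes, M=5 members, R=3 reactions → 2N=8, M+R=8
member 0 (0-1): L=1.0682, (cx,cy)=(0.6862,0.7274)
member 1 (0-2): L=1.5860, (cx,cy)=(1.0000,0.0000)
member 2 (1-2): L=1.1538, (cx,cy)=(0.7393,-0.6734)
member 3 (1-3): L=1.5695, (cx,cy)=(0.9984,-0.0567)
member 4 (2-3): L=0.9915, (cx,cy)=(0.7201,0.6939)
solve A·x = −loads:
  F[0-1] = -4757.3200 N (compression)
  F[0-2] = -852.2043 N (compression)
  F[1-2] = +93.1749 N (tension)
  F[1-3] = -3588.8920 N (compression)
  F[2-3] = -1087.8027 N (compression)
  Rx@0 = +4116.7300 N
  Ry@0 = +3460.4863 N
  Ry@2 = +692.0537 N

-852.204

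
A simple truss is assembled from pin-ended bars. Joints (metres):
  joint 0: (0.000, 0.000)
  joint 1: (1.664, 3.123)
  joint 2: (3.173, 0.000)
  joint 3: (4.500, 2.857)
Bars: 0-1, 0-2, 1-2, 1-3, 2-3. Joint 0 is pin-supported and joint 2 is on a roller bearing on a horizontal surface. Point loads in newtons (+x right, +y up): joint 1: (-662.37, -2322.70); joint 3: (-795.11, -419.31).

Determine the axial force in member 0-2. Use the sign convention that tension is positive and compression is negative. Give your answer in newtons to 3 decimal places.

N=4 nodes, M=5 members, R=3 reactions → 2N=8, M+R=8
member 0 (0-1): L=3.5386, (cx,cy)=(0.4702,0.8825)
member 1 (0-2): L=3.1730, (cx,cy)=(1.0000,0.0000)
member 2 (1-2): L=3.4685, (cx,cy)=(0.4351,-0.9004)
member 3 (1-3): L=2.8484, (cx,cy)=(0.9956,-0.0934)
member 4 (2-3): L=3.1501, (cx,cy)=(0.4213,0.9069)
solve A·x = −loads:
  F[0-1] = -2602.8415 N (compression)
  F[0-2] = -233.5297 N (compression)
  F[1-2] = +31.5106 N (tension)
  F[1-3] = -577.8143 N (compression)
  F[2-3] = -521.8280 N (compression)
  Rx@0 = +1457.4800 N
  Ry@0 = +2297.1134 N
  Ry@2 = +444.8966 N

-233.530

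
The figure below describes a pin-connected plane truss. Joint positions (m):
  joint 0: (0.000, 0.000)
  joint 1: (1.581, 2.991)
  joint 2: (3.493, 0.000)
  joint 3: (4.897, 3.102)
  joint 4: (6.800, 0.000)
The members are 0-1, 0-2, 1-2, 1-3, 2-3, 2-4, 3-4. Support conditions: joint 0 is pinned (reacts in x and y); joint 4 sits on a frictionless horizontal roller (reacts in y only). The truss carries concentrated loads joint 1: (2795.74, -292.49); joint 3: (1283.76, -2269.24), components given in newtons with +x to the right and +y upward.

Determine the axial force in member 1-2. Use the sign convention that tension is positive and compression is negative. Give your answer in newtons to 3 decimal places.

-1539.599

N=5 nodes, M=7 members, R=3 reactions → 2N=10, M+R=10
member 0 (0-1): L=3.3831, (cx,cy)=(0.4673,0.8841)
member 1 (0-2): L=3.4930, (cx,cy)=(1.0000,0.0000)
member 2 (1-2): L=3.5499, (cx,cy)=(0.5386,-0.8426)
member 3 (1-3): L=3.3179, (cx,cy)=(0.9994,0.0335)
member 4 (2-3): L=3.4049, (cx,cy)=(0.4123,0.9110)
member 5 (2-4): L=3.3070, (cx,cy)=(1.0000,0.0000)
member 6 (3-4): L=3.6392, (cx,cy)=(0.5229,-0.8524)
solve A·x = −loads:
  F[0-1] = +1081.1075 N (tension)
  F[0-2] = +3574.2798 N (tension)
  F[1-2] = -1539.5990 N (compression)
  F[1-3] = -1462.1011 N (compression)
  F[2-3] = +1423.8854 N (tension)
  F[2-4] = +2157.9149 N (tension)
  F[3-4] = -4126.6919 N (compression)
  Rx@0 = -4079.5000 N
  Ry@0 = -955.7960 N
  Ry@4 = +3517.5260 N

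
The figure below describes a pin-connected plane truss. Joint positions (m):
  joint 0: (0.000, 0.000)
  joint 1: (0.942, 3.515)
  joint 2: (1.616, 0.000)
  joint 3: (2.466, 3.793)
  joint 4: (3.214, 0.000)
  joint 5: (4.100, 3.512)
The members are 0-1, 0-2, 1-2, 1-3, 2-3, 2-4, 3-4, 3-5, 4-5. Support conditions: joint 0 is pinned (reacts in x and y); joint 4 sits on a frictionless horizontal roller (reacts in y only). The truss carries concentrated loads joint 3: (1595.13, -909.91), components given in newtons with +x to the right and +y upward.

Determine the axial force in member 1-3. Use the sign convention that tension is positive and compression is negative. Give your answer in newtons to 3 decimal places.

754.394

N=6 nodes, M=9 members, R=3 reactions → 2N=12, M+R=12
member 0 (0-1): L=3.6390, (cx,cy)=(0.2589,0.9659)
member 1 (0-2): L=1.6160, (cx,cy)=(1.0000,0.0000)
member 2 (1-2): L=3.5790, (cx,cy)=(0.1883,-0.9821)
member 3 (1-3): L=1.5491, (cx,cy)=(0.9838,0.1795)
member 4 (2-3): L=3.8871, (cx,cy)=(0.2187,0.9758)
member 5 (2-4): L=1.5980, (cx,cy)=(1.0000,0.0000)
member 6 (3-4): L=3.8661, (cx,cy)=(0.1935,-0.9811)
member 7 (3-5): L=1.6580, (cx,cy)=(0.9855,-0.1695)
member 8 (4-5): L=3.6220, (cx,cy)=(0.2446,0.9696)
solve A·x = −loads:
  F[0-1] = +1729.6830 N (tension)
  F[0-2] = +1147.3848 N (tension)
  F[1-2] = -1563.3190 N (compression)
  F[1-3] = +754.3941 N (tension)
  F[2-3] = +1573.4279 N (tension)
  F[2-4] = +508.9154 N (tension)
  F[3-4] = -2630.3384 N (compression)
  F[3-5] = -0.0000 N (compression)
  F[4-5] = +0.0000 N (tension)
  Rx@0 = -1595.1300 N
  Ry@0 = -1670.7266 N
  Ry@4 = +2580.6366 N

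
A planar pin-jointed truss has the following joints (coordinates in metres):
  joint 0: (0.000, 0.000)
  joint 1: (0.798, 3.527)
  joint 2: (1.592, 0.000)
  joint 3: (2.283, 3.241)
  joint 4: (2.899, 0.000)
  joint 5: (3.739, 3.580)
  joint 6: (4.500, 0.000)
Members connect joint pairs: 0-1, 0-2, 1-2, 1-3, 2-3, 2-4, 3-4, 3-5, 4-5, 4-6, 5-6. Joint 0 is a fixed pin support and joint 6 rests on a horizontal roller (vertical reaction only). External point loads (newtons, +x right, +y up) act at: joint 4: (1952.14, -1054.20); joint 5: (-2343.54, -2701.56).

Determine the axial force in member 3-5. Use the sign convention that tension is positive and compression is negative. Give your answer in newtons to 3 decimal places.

-2371.384

N=7 nodes, M=11 members, R=3 reactions → 2N=14, M+R=14
member 0 (0-1): L=3.6161, (cx,cy)=(0.2207,0.9753)
member 1 (0-2): L=1.5920, (cx,cy)=(1.0000,0.0000)
member 2 (1-2): L=3.6153, (cx,cy)=(0.2196,-0.9756)
member 3 (1-3): L=1.5123, (cx,cy)=(0.9820,-0.1891)
member 4 (2-3): L=3.3138, (cx,cy)=(0.2085,0.9780)
member 5 (2-4): L=1.3070, (cx,cy)=(1.0000,0.0000)
member 6 (3-4): L=3.2990, (cx,cy)=(0.1867,-0.9824)
member 7 (3-5): L=1.4949, (cx,cy)=(0.9739,0.2268)
member 8 (4-5): L=3.6772, (cx,cy)=(0.2284,0.9736)
member 9 (4-6): L=1.6010, (cx,cy)=(1.0000,0.0000)
member 10 (5-6): L=3.6600, (cx,cy)=(0.2079,-0.9781)
solve A·x = −loads:
  F[0-1] = -2764.4941 N (compression)
  F[0-2] = +218.6596 N (tension)
  F[1-2] = +3014.9731 N (tension)
  F[1-3] = -1295.6000 N (compression)
  F[2-3] = -3007.4706 N (compression)
  F[2-4] = +1507.9356 N (tension)
  F[3-4] = +2197.2389 N (tension)
  F[3-5] = -2371.3840 N (compression)
  F[4-5] = -1134.3893 N (compression)
  F[4-6] = +225.2005 N (tension)
  F[5-6] = -1083.0900 N (compression)
  Rx@0 = +391.4000 N
  Ry@0 = +2696.3410 N
  Ry@6 = +1059.4190 N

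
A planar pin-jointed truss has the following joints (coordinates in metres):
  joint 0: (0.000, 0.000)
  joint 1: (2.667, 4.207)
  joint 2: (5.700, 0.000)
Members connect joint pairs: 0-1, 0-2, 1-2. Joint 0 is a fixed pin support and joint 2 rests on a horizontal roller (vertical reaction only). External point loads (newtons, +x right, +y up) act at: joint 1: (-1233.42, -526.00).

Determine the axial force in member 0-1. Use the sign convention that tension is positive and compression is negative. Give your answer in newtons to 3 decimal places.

-1409.256

N=3 nodes, M=3 members, R=3 reactions → 2N=6, M+R=6
member 0 (0-1): L=4.9811, (cx,cy)=(0.5354,0.8446)
member 1 (0-2): L=5.7000, (cx,cy)=(1.0000,0.0000)
member 2 (1-2): L=5.1863, (cx,cy)=(0.5848,-0.8112)
solve A·x = −loads:
  F[0-1] = -1409.2559 N (compression)
  F[0-2] = -478.8765 N (compression)
  F[1-2] = +818.8618 N (tension)
  Rx@0 = +1233.4200 N
  Ry@0 = +1190.2379 N
  Ry@2 = -664.2379 N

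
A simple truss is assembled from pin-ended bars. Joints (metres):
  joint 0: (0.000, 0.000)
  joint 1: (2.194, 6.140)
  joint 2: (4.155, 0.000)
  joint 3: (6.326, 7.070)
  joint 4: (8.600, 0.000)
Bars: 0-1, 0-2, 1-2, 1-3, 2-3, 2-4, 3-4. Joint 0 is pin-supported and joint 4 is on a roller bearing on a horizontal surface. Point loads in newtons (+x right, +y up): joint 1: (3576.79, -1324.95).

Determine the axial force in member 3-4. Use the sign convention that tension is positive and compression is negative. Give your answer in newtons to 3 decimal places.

-3037.574

N=5 nodes, M=7 members, R=3 reactions → 2N=10, M+R=10
member 0 (0-1): L=6.5202, (cx,cy)=(0.3365,0.9417)
member 1 (0-2): L=4.1550, (cx,cy)=(1.0000,0.0000)
member 2 (1-2): L=6.4456, (cx,cy)=(0.3042,-0.9526)
member 3 (1-3): L=4.2354, (cx,cy)=(0.9756,0.2196)
member 4 (2-3): L=7.3958, (cx,cy)=(0.2935,0.9559)
member 5 (2-4): L=4.4450, (cx,cy)=(1.0000,0.0000)
member 6 (3-4): L=7.4267, (cx,cy)=(0.3062,-0.9520)
solve A·x = −loads:
  F[0-1] = +1663.7471 N (tension)
  F[0-2] = +3016.9527 N (tension)
  F[1-2] = -3497.0241 N (compression)
  F[1-3] = -2001.8714 N (compression)
  F[2-3] = +3484.7679 N (tension)
  F[2-4] = +930.0814 N (tension)
  F[3-4] = -3037.5736 N (compression)
  Rx@0 = -3576.7900 N
  Ry@0 = -1566.7280 N
  Ry@4 = +2891.6780 N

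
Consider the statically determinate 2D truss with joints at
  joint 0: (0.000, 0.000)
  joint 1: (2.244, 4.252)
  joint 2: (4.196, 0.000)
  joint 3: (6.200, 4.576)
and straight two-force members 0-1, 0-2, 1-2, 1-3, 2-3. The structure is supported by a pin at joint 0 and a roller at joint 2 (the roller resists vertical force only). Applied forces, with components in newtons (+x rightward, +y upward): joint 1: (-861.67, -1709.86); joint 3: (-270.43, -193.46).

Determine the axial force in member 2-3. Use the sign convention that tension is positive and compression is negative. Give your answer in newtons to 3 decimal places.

N=4 nodes, M=5 members, R=3 reactions → 2N=8, M+R=8
member 0 (0-1): L=4.8078, (cx,cy)=(0.4667,0.8844)
member 1 (0-2): L=4.1960, (cx,cy)=(1.0000,0.0000)
member 2 (1-2): L=4.6787, (cx,cy)=(0.4172,-0.9088)
member 3 (1-3): L=3.9692, (cx,cy)=(0.9967,0.0816)
member 4 (2-3): L=4.9956, (cx,cy)=(0.4012,0.9160)
solve A·x = −loads:
  F[0-1] = -2115.7192 N (compression)
  F[0-2] = -144.6081 N (compression)
  F[1-2] = +160.0938 N (tension)
  F[1-3] = -193.2602 N (compression)
  F[2-3] = -193.9767 N (compression)
  Rx@0 = +1132.1000 N
  Ry@0 = +1871.1300 N
  Ry@2 = +32.1900 N

-193.977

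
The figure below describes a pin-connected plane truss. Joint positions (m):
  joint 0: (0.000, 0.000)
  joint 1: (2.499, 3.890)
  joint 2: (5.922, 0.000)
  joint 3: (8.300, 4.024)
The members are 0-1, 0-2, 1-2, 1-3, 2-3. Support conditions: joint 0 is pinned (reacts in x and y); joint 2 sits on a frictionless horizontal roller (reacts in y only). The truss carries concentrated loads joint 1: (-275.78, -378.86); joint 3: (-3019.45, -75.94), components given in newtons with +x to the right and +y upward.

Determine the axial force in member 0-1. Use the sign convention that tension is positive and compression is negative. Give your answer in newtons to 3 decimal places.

-2877.958

N=4 nodes, M=5 members, R=3 reactions → 2N=8, M+R=8
member 0 (0-1): L=4.6235, (cx,cy)=(0.5405,0.8413)
member 1 (0-2): L=5.9220, (cx,cy)=(1.0000,0.0000)
member 2 (1-2): L=5.1816, (cx,cy)=(0.6606,-0.7507)
member 3 (1-3): L=5.8025, (cx,cy)=(0.9997,0.0231)
member 4 (2-3): L=4.6741, (cx,cy)=(0.5088,0.8609)
solve A·x = −loads:
  F[0-1] = -2877.9580 N (compression)
  F[0-2] = -1739.7075 N (compression)
  F[1-2] = +2627.8857 N (tension)
  F[1-3] = -3016.5444 N (compression)
  F[2-3] = -7.2923 N (compression)
  Rx@0 = +3295.2300 N
  Ry@0 = +2421.3616 N
  Ry@2 = -1966.5616 N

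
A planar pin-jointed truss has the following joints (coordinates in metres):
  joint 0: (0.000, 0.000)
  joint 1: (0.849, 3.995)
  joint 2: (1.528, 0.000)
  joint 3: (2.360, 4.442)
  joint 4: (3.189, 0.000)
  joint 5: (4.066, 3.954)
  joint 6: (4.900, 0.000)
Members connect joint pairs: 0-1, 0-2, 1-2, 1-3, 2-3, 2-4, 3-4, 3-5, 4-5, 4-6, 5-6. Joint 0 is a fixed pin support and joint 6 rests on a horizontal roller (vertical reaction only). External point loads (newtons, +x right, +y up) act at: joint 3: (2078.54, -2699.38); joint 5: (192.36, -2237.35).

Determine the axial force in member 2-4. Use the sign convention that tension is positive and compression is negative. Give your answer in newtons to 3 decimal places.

N=7 nodes, M=11 members, R=3 reactions → 2N=14, M+R=14
member 0 (0-1): L=4.0842, (cx,cy)=(0.2079,0.9782)
member 1 (0-2): L=1.5280, (cx,cy)=(1.0000,0.0000)
member 2 (1-2): L=4.0523, (cx,cy)=(0.1676,-0.9859)
member 3 (1-3): L=1.5757, (cx,cy)=(0.9589,0.2837)
member 4 (2-3): L=4.5192, (cx,cy)=(0.1841,0.9829)
member 5 (2-4): L=1.6610, (cx,cy)=(1.0000,0.0000)
member 6 (3-4): L=4.5187, (cx,cy)=(0.1835,-0.9830)
member 7 (3-5): L=1.7744, (cx,cy)=(0.9614,-0.2750)
member 8 (4-5): L=4.0501, (cx,cy)=(0.2165,0.9763)
member 9 (4-6): L=1.7110, (cx,cy)=(1.0000,0.0000)
member 10 (5-6): L=4.0410, (cx,cy)=(0.2064,-0.9785)
solve A·x = −loads:
  F[0-1] = +265.1994 N (tension)
  F[0-2] = +2215.7721 N (tension)
  F[1-2] = -234.7793 N (compression)
  F[1-3] = +98.5144 N (tension)
  F[2-3] = +235.4851 N (tension)
  F[2-4] = +2133.0794 N (tension)
  F[3-4] = -2583.0409 N (compression)
  F[3-5] = -1525.6661 N (compression)
  F[4-5] = +2600.9082 N (tension)
  F[4-6] = +1095.9984 N (tension)
  F[5-6] = -5310.4656 N (compression)
  Rx@0 = -2270.9000 N
  Ry@0 = -259.4063 N
  Ry@6 = +5196.1363 N

2133.079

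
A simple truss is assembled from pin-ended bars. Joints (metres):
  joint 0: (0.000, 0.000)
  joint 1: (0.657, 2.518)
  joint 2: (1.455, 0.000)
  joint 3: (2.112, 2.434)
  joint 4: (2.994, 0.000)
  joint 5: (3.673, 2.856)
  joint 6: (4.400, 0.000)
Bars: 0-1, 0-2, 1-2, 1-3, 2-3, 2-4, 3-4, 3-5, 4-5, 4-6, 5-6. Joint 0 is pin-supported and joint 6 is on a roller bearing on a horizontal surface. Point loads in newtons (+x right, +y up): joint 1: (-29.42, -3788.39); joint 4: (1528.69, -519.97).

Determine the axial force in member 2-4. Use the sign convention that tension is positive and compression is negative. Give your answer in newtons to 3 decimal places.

N=7 nodes, M=11 members, R=3 reactions → 2N=14, M+R=14
member 0 (0-1): L=2.6023, (cx,cy)=(0.2525,0.9676)
member 1 (0-2): L=1.4550, (cx,cy)=(1.0000,0.0000)
member 2 (1-2): L=2.6414, (cx,cy)=(0.3021,-0.9533)
member 3 (1-3): L=1.4574, (cx,cy)=(0.9983,-0.0576)
member 4 (2-3): L=2.5211, (cx,cy)=(0.2606,0.9654)
member 5 (2-4): L=1.5390, (cx,cy)=(1.0000,0.0000)
member 6 (3-4): L=2.5889, (cx,cy)=(0.3407,-0.9402)
member 7 (3-5): L=1.6170, (cx,cy)=(0.9653,0.2610)
member 8 (4-5): L=2.9356, (cx,cy)=(0.2313,0.9729)
member 9 (4-6): L=1.4060, (cx,cy)=(1.0000,0.0000)
member 10 (5-6): L=2.9471, (cx,cy)=(0.2467,-0.9691)
solve A·x = −loads:
  F[0-1] = -3519.7262 N (compression)
  F[0-2] = +2387.8912 N (tension)
  F[1-2] = -355.9206 N (compression)
  F[1-3] = -752.9257 N (compression)
  F[2-3] = +351.4326 N (tension)
  F[2-4] = +2188.7810 N (tension)
  F[3-4] = -543.5881 N (compression)
  F[3-5] = -491.9445 N (compression)
  F[4-5] = +1059.7766 N (tension)
  F[4-6] = +229.7725 N (tension)
  F[5-6] = -931.4407 N (compression)
  Rx@0 = -1499.2700 N
  Ry@0 = +3405.7048 N
  Ry@6 = +902.6552 N

2188.781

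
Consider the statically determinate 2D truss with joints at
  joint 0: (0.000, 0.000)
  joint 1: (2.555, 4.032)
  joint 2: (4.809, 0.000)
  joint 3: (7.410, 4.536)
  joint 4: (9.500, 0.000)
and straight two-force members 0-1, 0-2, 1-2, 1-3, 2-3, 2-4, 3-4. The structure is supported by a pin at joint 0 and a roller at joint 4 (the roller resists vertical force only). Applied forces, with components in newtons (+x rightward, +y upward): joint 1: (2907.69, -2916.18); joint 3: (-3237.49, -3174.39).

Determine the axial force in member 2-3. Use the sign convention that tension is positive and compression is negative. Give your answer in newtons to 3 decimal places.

308.046

N=5 nodes, M=7 members, R=3 reactions → 2N=10, M+R=10
member 0 (0-1): L=4.7734, (cx,cy)=(0.5353,0.8447)
member 1 (0-2): L=4.8090, (cx,cy)=(1.0000,0.0000)
member 2 (1-2): L=4.6193, (cx,cy)=(0.4880,-0.8729)
member 3 (1-3): L=4.8811, (cx,cy)=(0.9947,0.1033)
member 4 (2-3): L=5.2288, (cx,cy)=(0.4974,0.8675)
member 5 (2-4): L=4.6910, (cx,cy)=(1.0000,0.0000)
member 6 (3-4): L=4.9943, (cx,cy)=(0.4185,-0.9082)
solve A·x = −loads:
  F[0-1] = -3719.6976 N (compression)
  F[0-2] = +1661.2105 N (tension)
  F[1-2] = -306.1520 N (compression)
  F[1-3] = -4774.8337 N (compression)
  F[2-3] = +308.0460 N (tension)
  F[2-4] = +1358.5883 N (tension)
  F[3-4] = -3246.5297 N (compression)
  Rx@0 = +329.8000 N
  Ry@0 = +3141.9783 N
  Ry@4 = +2948.5917 N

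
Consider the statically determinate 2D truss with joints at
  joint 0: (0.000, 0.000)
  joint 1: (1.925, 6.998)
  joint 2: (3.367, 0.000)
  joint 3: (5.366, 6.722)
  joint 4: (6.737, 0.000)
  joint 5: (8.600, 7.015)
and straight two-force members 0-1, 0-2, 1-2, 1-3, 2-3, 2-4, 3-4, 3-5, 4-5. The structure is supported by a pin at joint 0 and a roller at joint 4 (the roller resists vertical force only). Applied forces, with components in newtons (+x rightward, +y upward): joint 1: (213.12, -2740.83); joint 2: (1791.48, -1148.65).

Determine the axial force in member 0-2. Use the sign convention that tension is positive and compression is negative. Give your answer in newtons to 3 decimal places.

2640.274

N=6 nodes, M=9 members, R=3 reactions → 2N=12, M+R=12
member 0 (0-1): L=7.2579, (cx,cy)=(0.2652,0.9642)
member 1 (0-2): L=3.3670, (cx,cy)=(1.0000,0.0000)
member 2 (1-2): L=7.1450, (cx,cy)=(0.2018,-0.9794)
member 3 (1-3): L=3.4521, (cx,cy)=(0.9968,-0.0800)
member 4 (2-3): L=7.0129, (cx,cy)=(0.2850,0.9585)
member 5 (2-4): L=3.3700, (cx,cy)=(1.0000,0.0000)
member 6 (3-4): L=6.8604, (cx,cy)=(0.1998,-0.9798)
member 7 (3-5): L=3.2472, (cx,cy)=(0.9959,0.0902)
member 8 (4-5): L=7.2582, (cx,cy)=(0.2567,0.9665)
solve A·x = −loads:
  F[0-1] = -2396.7178 N (compression)
  F[0-2] = +2640.2741 N (tension)
  F[1-2] = -375.6788 N (compression)
  F[1-3] = -775.4576 N (compression)
  F[2-3] = +1582.2388 N (tension)
  F[2-4] = +321.9664 N (tension)
  F[3-4] = -1611.0973 N (compression)
  F[3-5] = -0.0000 N (compression)
  F[4-5] = +0.0000 N (tension)
  Rx@0 = -2004.6000 N
  Ry@0 = +2310.8818 N
  Ry@4 = +1578.5982 N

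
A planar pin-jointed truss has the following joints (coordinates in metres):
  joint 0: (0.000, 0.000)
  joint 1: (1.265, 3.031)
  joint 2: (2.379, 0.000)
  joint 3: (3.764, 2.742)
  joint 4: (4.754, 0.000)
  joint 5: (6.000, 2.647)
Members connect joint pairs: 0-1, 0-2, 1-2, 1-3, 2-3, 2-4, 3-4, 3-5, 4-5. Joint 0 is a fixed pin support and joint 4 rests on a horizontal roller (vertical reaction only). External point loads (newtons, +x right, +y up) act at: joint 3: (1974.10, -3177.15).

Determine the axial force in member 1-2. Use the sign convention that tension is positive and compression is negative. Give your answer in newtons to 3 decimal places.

-556.360

N=6 nodes, M=9 members, R=3 reactions → 2N=12, M+R=12
member 0 (0-1): L=3.2844, (cx,cy)=(0.3852,0.9229)
member 1 (0-2): L=2.3790, (cx,cy)=(1.0000,0.0000)
member 2 (1-2): L=3.2292, (cx,cy)=(0.3450,-0.9386)
member 3 (1-3): L=2.5157, (cx,cy)=(0.9934,-0.1149)
member 4 (2-3): L=3.0719, (cx,cy)=(0.4509,0.8926)
member 5 (2-4): L=2.3750, (cx,cy)=(1.0000,0.0000)
member 6 (3-4): L=2.9152, (cx,cy)=(0.3396,-0.9406)
member 7 (3-5): L=2.2380, (cx,cy)=(0.9991,-0.0424)
member 8 (4-5): L=2.9256, (cx,cy)=(0.4259,0.9048)
solve A·x = −loads:
  F[0-1] = +516.8638 N (tension)
  F[0-2] = +1775.0269 N (tension)
  F[1-2] = -556.3601 N (compression)
  F[1-3] = +393.6085 N (tension)
  F[2-3] = +585.0419 N (tension)
  F[2-4] = +1319.3279 N (tension)
  F[3-4] = -3885.0167 N (compression)
  F[3-5] = -0.0000 N (compression)
  F[4-5] = +0.0000 N (tension)
  Rx@0 = -1974.1000 N
  Ry@0 = -476.9886 N
  Ry@4 = +3654.1386 N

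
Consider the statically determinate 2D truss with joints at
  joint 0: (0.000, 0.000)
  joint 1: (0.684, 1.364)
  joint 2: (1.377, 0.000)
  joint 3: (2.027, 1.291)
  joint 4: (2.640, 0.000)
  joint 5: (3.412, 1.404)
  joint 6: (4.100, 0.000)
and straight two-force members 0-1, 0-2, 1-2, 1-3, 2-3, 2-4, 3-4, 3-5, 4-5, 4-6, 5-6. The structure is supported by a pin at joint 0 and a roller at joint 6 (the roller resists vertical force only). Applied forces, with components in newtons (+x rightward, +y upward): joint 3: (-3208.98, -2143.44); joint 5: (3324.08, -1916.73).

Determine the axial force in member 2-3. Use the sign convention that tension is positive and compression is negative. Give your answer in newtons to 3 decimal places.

N=7 nodes, M=11 members, R=3 reactions → 2N=14, M+R=14
member 0 (0-1): L=1.5259, (cx,cy)=(0.4483,0.8939)
member 1 (0-2): L=1.3770, (cx,cy)=(1.0000,0.0000)
member 2 (1-2): L=1.5299, (cx,cy)=(0.4530,-0.8915)
member 3 (1-3): L=1.3450, (cx,cy)=(0.9985,-0.0543)
member 4 (2-3): L=1.4454, (cx,cy)=(0.4497,0.8932)
member 5 (2-4): L=1.2630, (cx,cy)=(1.0000,0.0000)
member 6 (3-4): L=1.4291, (cx,cy)=(0.4289,-0.9033)
member 7 (3-5): L=1.3896, (cx,cy)=(0.9967,0.0813)
member 8 (4-5): L=1.6022, (cx,cy)=(0.4818,0.8763)
member 9 (4-6): L=1.4600, (cx,cy)=(1.0000,0.0000)
member 10 (5-6): L=1.5635, (cx,cy)=(0.4400,-0.8980)
solve A·x = −loads:
  F[0-1] = -1429.1534 N (compression)
  F[0-2] = +755.7349 N (tension)
  F[1-2] = +1513.8167 N (tension)
  F[1-3] = -1328.2855 N (compression)
  F[2-3] = -1511.0276 N (compression)
  F[2-4] = +2120.9405 N (tension)
  F[3-4] = -818.2099 N (compression)
  F[3-5] = +1559.2569 N (tension)
  F[4-5] = +843.4862 N (tension)
  F[4-6] = +1363.5761 N (tension)
  F[5-6] = -3098.7839 N (compression)
  Rx@0 = -115.1000 N
  Ry@0 = +1277.5235 N
  Ry@6 = +2782.6465 N

-1511.028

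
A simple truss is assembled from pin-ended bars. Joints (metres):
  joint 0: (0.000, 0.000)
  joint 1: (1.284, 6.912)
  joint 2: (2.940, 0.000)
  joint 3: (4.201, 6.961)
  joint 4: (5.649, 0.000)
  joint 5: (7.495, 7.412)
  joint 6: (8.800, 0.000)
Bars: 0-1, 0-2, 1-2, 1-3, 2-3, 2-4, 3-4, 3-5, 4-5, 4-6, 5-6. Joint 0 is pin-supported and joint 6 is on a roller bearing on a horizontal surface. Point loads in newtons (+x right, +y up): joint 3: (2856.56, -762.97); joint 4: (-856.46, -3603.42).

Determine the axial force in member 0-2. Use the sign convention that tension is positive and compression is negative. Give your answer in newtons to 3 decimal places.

N=7 nodes, M=11 members, R=3 reactions → 2N=14, M+R=14
member 0 (0-1): L=7.0302, (cx,cy)=(0.1826,0.9832)
member 1 (0-2): L=2.9400, (cx,cy)=(1.0000,0.0000)
member 2 (1-2): L=7.1076, (cx,cy)=(0.2330,-0.9725)
member 3 (1-3): L=2.9174, (cx,cy)=(0.9999,0.0168)
member 4 (2-3): L=7.0743, (cx,cy)=(0.1783,0.9840)
member 5 (2-4): L=2.7090, (cx,cy)=(1.0000,0.0000)
member 6 (3-4): L=7.1100, (cx,cy)=(0.2037,-0.9790)
member 7 (3-5): L=3.3247, (cx,cy)=(0.9908,0.1357)
member 8 (4-5): L=7.6384, (cx,cy)=(0.2417,0.9704)
member 9 (4-6): L=3.1510, (cx,cy)=(1.0000,0.0000)
member 10 (5-6): L=7.5260, (cx,cy)=(0.1734,-0.9849)
solve A·x = −loads:
  F[0-1] = +580.3569 N (tension)
  F[0-2] = +1894.1040 N (tension)
  F[1-2] = -582.5675 N (compression)
  F[1-3] = +241.7624 N (tension)
  F[2-3] = +575.7554 N (tension)
  F[2-4] = +1655.7427 N (tension)
  F[3-4] = -1665.9862 N (compression)
  F[3-5] = -2193.1857 N (compression)
  F[4-5] = +5394.3931 N (tension)
  F[4-6] = +869.2345 N (tension)
  F[5-6] = -5012.9225 N (compression)
  Rx@0 = -2000.1000 N
  Ry@0 = -570.5953 N
  Ry@6 = +4936.9853 N

1894.104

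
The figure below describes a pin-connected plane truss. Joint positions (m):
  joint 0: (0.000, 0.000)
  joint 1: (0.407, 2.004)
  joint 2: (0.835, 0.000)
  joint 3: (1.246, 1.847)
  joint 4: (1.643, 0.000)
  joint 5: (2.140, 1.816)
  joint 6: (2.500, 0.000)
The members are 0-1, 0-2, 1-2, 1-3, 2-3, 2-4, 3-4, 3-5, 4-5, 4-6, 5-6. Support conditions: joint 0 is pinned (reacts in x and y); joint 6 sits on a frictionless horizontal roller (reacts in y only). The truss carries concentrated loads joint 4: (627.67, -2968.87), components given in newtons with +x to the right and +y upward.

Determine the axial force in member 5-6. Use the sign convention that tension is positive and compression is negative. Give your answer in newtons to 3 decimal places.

-1989.110

N=7 nodes, M=11 members, R=3 reactions → 2N=14, M+R=14
member 0 (0-1): L=2.0449, (cx,cy)=(0.1990,0.9800)
member 1 (0-2): L=0.8350, (cx,cy)=(1.0000,0.0000)
member 2 (1-2): L=2.0492, (cx,cy)=(0.2089,-0.9779)
member 3 (1-3): L=0.8536, (cx,cy)=(0.9829,-0.1839)
member 4 (2-3): L=1.8922, (cx,cy)=(0.2172,0.9761)
member 5 (2-4): L=0.8080, (cx,cy)=(1.0000,0.0000)
member 6 (3-4): L=1.8892, (cx,cy)=(0.2101,-0.9777)
member 7 (3-5): L=0.8945, (cx,cy)=(0.9994,-0.0347)
member 8 (4-5): L=1.8828, (cx,cy)=(0.2640,0.9645)
member 9 (4-6): L=0.8570, (cx,cy)=(1.0000,0.0000)
member 10 (5-6): L=1.8513, (cx,cy)=(0.1945,-0.9809)
solve A·x = −loads:
  F[0-1] = -1038.5057 N (compression)
  F[0-2] = +834.3644 N (tension)
  F[1-2] = +1125.2004 N (tension)
  F[1-3] = -449.3736 N (compression)
  F[2-3] = -1127.2985 N (compression)
  F[2-4] = +1314.2373 N (tension)
  F[3-4] = +1073.3237 N (tension)
  F[3-5] = -912.6676 N (compression)
  F[4-5] = +1990.1008 N (tension)
  F[4-6] = +386.7901 N (tension)
  F[5-6] = -1989.1102 N (compression)
  Rx@0 = -627.6700 N
  Ry@0 = +1017.7286 N
  Ry@6 = +1951.1414 N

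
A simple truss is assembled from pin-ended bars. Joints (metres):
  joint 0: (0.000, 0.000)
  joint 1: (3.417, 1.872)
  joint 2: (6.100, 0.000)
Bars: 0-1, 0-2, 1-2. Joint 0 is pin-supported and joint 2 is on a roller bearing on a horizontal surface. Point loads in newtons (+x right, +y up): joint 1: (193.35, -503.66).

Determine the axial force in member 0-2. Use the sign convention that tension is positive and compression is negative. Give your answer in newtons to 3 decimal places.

N=3 nodes, M=3 members, R=3 reactions → 2N=6, M+R=6
member 0 (0-1): L=3.8962, (cx,cy)=(0.8770,0.4805)
member 1 (0-2): L=6.1000, (cx,cy)=(1.0000,0.0000)
member 2 (1-2): L=3.2715, (cx,cy)=(0.8201,-0.5722)
solve A·x = −loads:
  F[0-1] = -337.5687 N (compression)
  F[0-2] = +489.4016 N (tension)
  F[1-2] = -596.7534 N (compression)
  Rx@0 = -193.3500 N
  Ry@0 = +162.1916 N
  Ry@2 = +341.4684 N

489.402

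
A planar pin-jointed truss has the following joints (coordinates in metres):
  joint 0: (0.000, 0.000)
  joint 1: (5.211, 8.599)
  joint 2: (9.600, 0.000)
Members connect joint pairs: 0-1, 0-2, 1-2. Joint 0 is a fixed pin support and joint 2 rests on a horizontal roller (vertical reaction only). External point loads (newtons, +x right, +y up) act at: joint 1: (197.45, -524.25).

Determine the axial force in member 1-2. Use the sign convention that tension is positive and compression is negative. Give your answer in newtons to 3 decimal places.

-518.061

N=3 nodes, M=3 members, R=3 reactions → 2N=6, M+R=6
member 0 (0-1): L=10.0547, (cx,cy)=(0.5183,0.8552)
member 1 (0-2): L=9.6000, (cx,cy)=(1.0000,0.0000)
member 2 (1-2): L=9.6543, (cx,cy)=(0.4546,-0.8907)
solve A·x = −loads:
  F[0-1] = -73.4534 N (compression)
  F[0-2] = +235.5183 N (tension)
  F[1-2] = -518.0614 N (compression)
  Rx@0 = -197.4500 N
  Ry@0 = +62.8188 N
  Ry@2 = +461.4312 N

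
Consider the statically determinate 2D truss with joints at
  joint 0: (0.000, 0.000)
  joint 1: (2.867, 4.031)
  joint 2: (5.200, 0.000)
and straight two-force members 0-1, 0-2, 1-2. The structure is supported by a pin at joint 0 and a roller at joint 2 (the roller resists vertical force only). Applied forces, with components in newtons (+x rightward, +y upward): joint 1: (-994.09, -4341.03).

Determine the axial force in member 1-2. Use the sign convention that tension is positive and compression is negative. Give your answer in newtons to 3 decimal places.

N=3 nodes, M=3 members, R=3 reactions → 2N=6, M+R=6
member 0 (0-1): L=4.9466, (cx,cy)=(0.5796,0.8149)
member 1 (0-2): L=5.2000, (cx,cy)=(1.0000,0.0000)
member 2 (1-2): L=4.6575, (cx,cy)=(0.5009,-0.8655)
solve A·x = −loads:
  F[0-1] = -3335.6350 N (compression)
  F[0-2] = +939.2187 N (tension)
  F[1-2] = -1874.9958 N (compression)
  Rx@0 = +994.0900 N
  Ry@0 = +2718.2307 N
  Ry@2 = +1622.7993 N

-1874.996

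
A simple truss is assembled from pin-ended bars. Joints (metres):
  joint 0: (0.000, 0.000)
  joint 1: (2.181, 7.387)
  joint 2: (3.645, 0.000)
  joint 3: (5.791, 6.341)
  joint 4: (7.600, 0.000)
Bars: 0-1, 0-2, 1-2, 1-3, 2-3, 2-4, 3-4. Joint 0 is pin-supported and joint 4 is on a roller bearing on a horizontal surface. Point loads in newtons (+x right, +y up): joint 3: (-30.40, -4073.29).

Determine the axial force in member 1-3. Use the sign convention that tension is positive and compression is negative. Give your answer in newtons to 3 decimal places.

-542.256

N=5 nodes, M=7 members, R=3 reactions → 2N=10, M+R=10
member 0 (0-1): L=7.7022, (cx,cy)=(0.2832,0.9591)
member 1 (0-2): L=3.6450, (cx,cy)=(1.0000,0.0000)
member 2 (1-2): L=7.5307, (cx,cy)=(0.1944,-0.9809)
member 3 (1-3): L=3.7585, (cx,cy)=(0.9605,-0.2783)
member 4 (2-3): L=6.6943, (cx,cy)=(0.3206,0.9472)
member 5 (2-4): L=3.9550, (cx,cy)=(1.0000,0.0000)
member 6 (3-4): L=6.5940, (cx,cy)=(0.2743,-0.9616)
solve A·x = −loads:
  F[0-1] = -1037.3724 N (compression)
  F[0-2] = +263.3468 N (tension)
  F[1-2] = +1168.1121 N (tension)
  F[1-3] = -542.2564 N (compression)
  F[2-3] = -1209.6671 N (compression)
  F[2-4] = +878.2182 N (tension)
  F[3-4] = -3201.1974 N (compression)
  Rx@0 = +30.4000 N
  Ry@0 = +994.9142 N
  Ry@4 = +3078.3758 N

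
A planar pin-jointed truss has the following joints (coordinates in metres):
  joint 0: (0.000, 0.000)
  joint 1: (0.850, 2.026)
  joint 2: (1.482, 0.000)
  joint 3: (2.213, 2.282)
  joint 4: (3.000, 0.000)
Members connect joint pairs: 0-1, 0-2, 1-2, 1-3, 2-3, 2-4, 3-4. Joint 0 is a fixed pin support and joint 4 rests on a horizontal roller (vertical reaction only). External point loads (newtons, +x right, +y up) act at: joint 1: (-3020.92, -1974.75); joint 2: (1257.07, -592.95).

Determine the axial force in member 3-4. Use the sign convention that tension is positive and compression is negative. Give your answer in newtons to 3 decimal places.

N=5 nodes, M=7 members, R=3 reactions → 2N=10, M+R=10
member 0 (0-1): L=2.1971, (cx,cy)=(0.3869,0.9221)
member 1 (0-2): L=1.4820, (cx,cy)=(1.0000,0.0000)
member 2 (1-2): L=2.1223, (cx,cy)=(0.2978,-0.9546)
member 3 (1-3): L=1.3868, (cx,cy)=(0.9828,0.1846)
member 4 (2-3): L=2.3962, (cx,cy)=(0.3051,0.9523)
member 5 (2-4): L=1.5180, (cx,cy)=(1.0000,0.0000)
member 6 (3-4): L=2.4139, (cx,cy)=(0.3260,-0.9454)
solve A·x = −loads:
  F[0-1] = -4072.5190 N (compression)
  F[0-2] = -188.2881 N (compression)
  F[1-2] = +2030.6681 N (tension)
  F[1-3] = +855.3403 N (tension)
  F[2-3] = -1412.9402 N (compression)
  F[2-4] = -409.6049 N (compression)
  F[3-4] = +1256.3452 N (tension)
  Rx@0 = +1763.8500 N
  Ry@0 = +3755.3982 N
  Ry@4 = -1187.6982 N

1256.345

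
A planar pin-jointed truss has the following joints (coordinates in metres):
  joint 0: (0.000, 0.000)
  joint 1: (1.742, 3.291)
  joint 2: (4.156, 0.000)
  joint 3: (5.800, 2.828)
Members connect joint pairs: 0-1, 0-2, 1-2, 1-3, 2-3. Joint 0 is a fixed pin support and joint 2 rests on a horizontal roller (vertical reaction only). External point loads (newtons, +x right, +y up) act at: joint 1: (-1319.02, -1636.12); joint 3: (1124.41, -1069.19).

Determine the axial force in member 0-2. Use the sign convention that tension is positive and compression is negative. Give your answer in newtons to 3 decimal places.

N=4 nodes, M=5 members, R=3 reactions → 2N=8, M+R=8
member 0 (0-1): L=3.7236, (cx,cy)=(0.4678,0.8838)
member 1 (0-2): L=4.1560, (cx,cy)=(1.0000,0.0000)
member 2 (1-2): L=4.0814, (cx,cy)=(0.5915,-0.8063)
member 3 (1-3): L=4.0843, (cx,cy)=(0.9936,-0.1134)
member 4 (2-3): L=3.2711, (cx,cy)=(0.5026,0.8645)
solve A·x = −loads:
  F[0-1] = -912.8135 N (compression)
  F[0-2] = +232.4279 N (tension)
  F[1-2] = -1260.2360 N (compression)
  F[1-3] = +1647.9833 N (tension)
  F[2-3] = -1020.6383 N (compression)
  Rx@0 = +194.6100 N
  Ry@0 = +806.7634 N
  Ry@2 = +1898.5466 N

232.428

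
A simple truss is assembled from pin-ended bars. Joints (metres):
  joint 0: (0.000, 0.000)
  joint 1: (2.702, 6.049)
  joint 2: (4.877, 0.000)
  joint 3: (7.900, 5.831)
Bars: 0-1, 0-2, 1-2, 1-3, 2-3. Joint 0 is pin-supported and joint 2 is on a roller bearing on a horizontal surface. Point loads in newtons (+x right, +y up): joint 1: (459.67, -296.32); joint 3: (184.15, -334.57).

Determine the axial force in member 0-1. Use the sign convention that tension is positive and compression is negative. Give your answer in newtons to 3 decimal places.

947.963

N=4 nodes, M=5 members, R=3 reactions → 2N=8, M+R=8
member 0 (0-1): L=6.6250, (cx,cy)=(0.4078,0.9131)
member 1 (0-2): L=4.8770, (cx,cy)=(1.0000,0.0000)
member 2 (1-2): L=6.4281, (cx,cy)=(0.3384,-0.9410)
member 3 (1-3): L=5.2026, (cx,cy)=(0.9991,-0.0419)
member 4 (2-3): L=6.5680, (cx,cy)=(0.4603,0.8878)
solve A·x = −loads:
  F[0-1] = +947.9634 N (tension)
  F[0-2] = +257.1966 N (tension)
  F[1-2] = -1250.2808 N (compression)
  F[1-3] = +350.3009 N (tension)
  F[2-3] = -360.3257 N (compression)
  Rx@0 = -643.8200 N
  Ry@0 = -865.5386 N
  Ry@2 = +1496.4286 N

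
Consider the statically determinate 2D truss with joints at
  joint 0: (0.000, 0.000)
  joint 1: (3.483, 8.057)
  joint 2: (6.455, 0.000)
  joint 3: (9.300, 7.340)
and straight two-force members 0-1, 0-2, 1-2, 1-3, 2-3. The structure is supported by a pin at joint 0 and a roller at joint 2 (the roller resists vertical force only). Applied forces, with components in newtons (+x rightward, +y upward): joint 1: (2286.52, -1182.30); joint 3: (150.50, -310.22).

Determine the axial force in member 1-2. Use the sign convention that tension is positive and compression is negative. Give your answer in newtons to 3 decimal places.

-4084.015

N=4 nodes, M=5 members, R=3 reactions → 2N=8, M+R=8
member 0 (0-1): L=8.7776, (cx,cy)=(0.3968,0.9179)
member 1 (0-2): L=6.4550, (cx,cy)=(1.0000,0.0000)
member 2 (1-2): L=8.5877, (cx,cy)=(0.3461,-0.9382)
member 3 (1-3): L=5.8610, (cx,cy)=(0.9925,-0.1223)
member 4 (2-3): L=7.8721, (cx,cy)=(0.3614,0.9324)
solve A·x = −loads:
  F[0-1] = +2851.6050 N (tension)
  F[0-2] = +1305.4895 N (tension)
  F[1-2] = -4084.0148 N (compression)
  F[1-3] = +260.3524 N (tension)
  F[2-3] = -298.5493 N (compression)
  Rx@0 = -2437.0200 N
  Ry@0 = -2617.4968 N
  Ry@2 = +4110.0168 N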